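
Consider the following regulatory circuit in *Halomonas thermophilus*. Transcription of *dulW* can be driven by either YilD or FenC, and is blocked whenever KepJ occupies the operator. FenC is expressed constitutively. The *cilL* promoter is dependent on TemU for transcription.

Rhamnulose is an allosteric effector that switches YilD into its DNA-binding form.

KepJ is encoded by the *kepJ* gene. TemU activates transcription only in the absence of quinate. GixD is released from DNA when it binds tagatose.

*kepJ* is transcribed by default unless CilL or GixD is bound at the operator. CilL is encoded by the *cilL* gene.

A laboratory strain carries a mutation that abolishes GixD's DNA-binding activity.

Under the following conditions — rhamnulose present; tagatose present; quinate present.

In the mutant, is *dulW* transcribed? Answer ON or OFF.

OFF

Rhamnulose is present, so YilD is active.
Quinate is present, so TemU is inactive.
Required activator TemU is absent, so *cilL* is not transcribed.
So CilL is not produced.
GixD is non-functional in this strain, so it has no effect.
With no repressor bound, *kepJ* is transcribed.
So KepJ is produced and active.
FenC is produced constitutively and is active.
With repressor KepJ bound, *dulW* is not transcribed.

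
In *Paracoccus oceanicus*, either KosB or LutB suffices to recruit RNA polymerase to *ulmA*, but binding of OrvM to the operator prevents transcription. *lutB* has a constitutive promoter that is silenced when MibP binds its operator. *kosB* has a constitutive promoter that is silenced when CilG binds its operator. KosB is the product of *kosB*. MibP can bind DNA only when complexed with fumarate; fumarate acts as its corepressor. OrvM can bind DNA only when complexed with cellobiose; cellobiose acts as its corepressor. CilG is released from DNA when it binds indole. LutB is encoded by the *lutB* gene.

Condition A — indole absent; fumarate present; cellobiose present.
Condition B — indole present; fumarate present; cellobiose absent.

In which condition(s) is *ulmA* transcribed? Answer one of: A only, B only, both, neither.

B only

Condition A:
Indole is absent, so CilG is active.
With repressor CilG bound, *kosB* is not transcribed.
So KosB is not produced.
Fumarate is present, so MibP is active.
With repressor MibP bound, *lutB* is not transcribed.
So LutB is not produced.
Cellobiose is present, so OrvM is active.
With repressor OrvM bound, *ulmA* is not transcribed.
→ *ulmA* is OFF in A.
Condition B:
Indole is present, so CilG is inactive.
With no repressor bound, *kosB* is transcribed.
So KosB is produced and active.
Fumarate is present, so MibP is active.
With repressor MibP bound, *lutB* is not transcribed.
So LutB is not produced.
Cellobiose is absent, so OrvM is inactive.
Activator KosB is present, so *ulmA* is transcribed.
→ *ulmA* is ON in B.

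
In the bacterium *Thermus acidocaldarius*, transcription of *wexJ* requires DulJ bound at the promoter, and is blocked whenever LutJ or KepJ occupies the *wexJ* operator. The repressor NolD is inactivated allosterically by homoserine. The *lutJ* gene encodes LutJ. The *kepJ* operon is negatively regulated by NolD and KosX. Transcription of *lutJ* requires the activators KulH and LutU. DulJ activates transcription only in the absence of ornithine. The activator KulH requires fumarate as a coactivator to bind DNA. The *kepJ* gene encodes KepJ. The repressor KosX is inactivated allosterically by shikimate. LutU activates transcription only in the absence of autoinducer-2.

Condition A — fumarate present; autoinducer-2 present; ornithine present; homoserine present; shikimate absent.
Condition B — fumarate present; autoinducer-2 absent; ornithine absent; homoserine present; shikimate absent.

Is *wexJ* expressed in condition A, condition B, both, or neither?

Condition A:
Fumarate is present, so KulH is active.
Autoinducer-2 is present, so LutU is inactive.
Required activator LutU is absent, so *lutJ* is not transcribed.
So LutJ is not produced.
Ornithine is present, so DulJ is inactive.
Homoserine is present, so NolD is inactive.
Shikimate is absent, so KosX is active.
With repressor KosX bound, *kepJ* is not transcribed.
So KepJ is not produced.
Required activator DulJ is absent, so *wexJ* is not transcribed.
→ *wexJ* is OFF in A.
Condition B:
Fumarate is present, so KulH is active.
Autoinducer-2 is absent, so LutU is active.
No repressor is bound and KulH and LutU are active, so *lutJ* is transcribed.
So LutJ is produced and active.
Ornithine is absent, so DulJ is active.
Homoserine is present, so NolD is inactive.
Shikimate is absent, so KosX is active.
With repressor KosX bound, *kepJ* is not transcribed.
So KepJ is not produced.
With repressor LutJ bound, *wexJ* is not transcribed.
→ *wexJ* is OFF in B.

neither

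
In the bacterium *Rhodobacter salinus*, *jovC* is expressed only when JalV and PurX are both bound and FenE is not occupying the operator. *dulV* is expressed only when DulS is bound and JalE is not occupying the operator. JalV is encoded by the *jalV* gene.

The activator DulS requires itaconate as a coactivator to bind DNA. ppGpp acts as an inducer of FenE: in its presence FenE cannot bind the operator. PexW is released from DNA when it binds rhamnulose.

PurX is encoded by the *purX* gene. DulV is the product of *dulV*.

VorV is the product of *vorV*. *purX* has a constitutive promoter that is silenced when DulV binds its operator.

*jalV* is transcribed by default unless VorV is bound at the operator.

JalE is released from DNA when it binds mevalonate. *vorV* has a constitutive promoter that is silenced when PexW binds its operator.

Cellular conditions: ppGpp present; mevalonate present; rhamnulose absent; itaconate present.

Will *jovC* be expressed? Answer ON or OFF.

ppGpp is present, so FenE is inactive.
Rhamnulose is absent, so PexW is active.
With repressor PexW bound, *vorV* is not transcribed.
So VorV is not produced.
With no repressor bound, *jalV* is transcribed.
So JalV is produced and active.
Itaconate is present, so DulS is active.
Mevalonate is present, so JalE is inactive.
No repressor is bound and DulS is active, so *dulV* is transcribed.
So DulV is produced and active.
With repressor DulV bound, *purX* is not transcribed.
So PurX is not produced.
Required activator PurX is absent, so *jovC* is not transcribed.

OFF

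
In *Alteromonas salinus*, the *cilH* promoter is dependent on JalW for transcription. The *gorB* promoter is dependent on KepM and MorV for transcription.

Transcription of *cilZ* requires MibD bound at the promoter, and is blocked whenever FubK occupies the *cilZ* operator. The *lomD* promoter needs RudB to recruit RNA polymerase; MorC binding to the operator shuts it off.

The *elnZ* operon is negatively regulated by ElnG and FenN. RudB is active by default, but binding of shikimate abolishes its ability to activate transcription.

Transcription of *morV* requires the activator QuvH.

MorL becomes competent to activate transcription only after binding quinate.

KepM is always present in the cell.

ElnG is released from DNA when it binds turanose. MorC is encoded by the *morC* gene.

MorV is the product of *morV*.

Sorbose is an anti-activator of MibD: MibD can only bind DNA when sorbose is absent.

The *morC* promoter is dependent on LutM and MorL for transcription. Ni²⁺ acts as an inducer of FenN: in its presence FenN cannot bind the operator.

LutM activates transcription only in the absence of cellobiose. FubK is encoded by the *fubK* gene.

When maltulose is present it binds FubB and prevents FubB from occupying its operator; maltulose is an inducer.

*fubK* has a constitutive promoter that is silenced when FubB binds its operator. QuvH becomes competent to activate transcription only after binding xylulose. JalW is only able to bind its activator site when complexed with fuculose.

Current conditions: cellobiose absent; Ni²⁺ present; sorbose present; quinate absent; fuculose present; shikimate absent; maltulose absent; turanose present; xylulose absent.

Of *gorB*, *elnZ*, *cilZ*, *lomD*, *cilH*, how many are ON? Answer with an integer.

3

KepM is produced constitutively and is active.
Xylulose is absent, so QuvH is inactive.
Required activator QuvH is absent, so *morV* is not transcribed.
So MorV is not produced.
Required activator MorV is absent, so *gorB* is not transcribed.
→ *gorB* is OFF.
Turanose is present, so ElnG is inactive.
Ni²⁺ is present, so FenN is inactive.
With no repressor bound, *elnZ* is transcribed.
→ *elnZ* is ON.
Sorbose is present, so MibD is inactive.
Maltulose is absent, so FubB is active.
With repressor FubB bound, *fubK* is not transcribed.
So FubK is not produced.
Required activator MibD is absent, so *cilZ* is not transcribed.
→ *cilZ* is OFF.
Shikimate is absent, so RudB is active.
Cellobiose is absent, so LutM is active.
Quinate is absent, so MorL is inactive.
Required activator MorL is absent, so *morC* is not transcribed.
So MorC is not produced.
No repressor is bound and RudB is active, so *lomD* is transcribed.
→ *lomD* is ON.
Fuculose is present, so JalW is active.
No repressor is bound and JalW is active, so *cilH* is transcribed.
→ *cilH* is ON.
3 of the 5 genes are transcribed.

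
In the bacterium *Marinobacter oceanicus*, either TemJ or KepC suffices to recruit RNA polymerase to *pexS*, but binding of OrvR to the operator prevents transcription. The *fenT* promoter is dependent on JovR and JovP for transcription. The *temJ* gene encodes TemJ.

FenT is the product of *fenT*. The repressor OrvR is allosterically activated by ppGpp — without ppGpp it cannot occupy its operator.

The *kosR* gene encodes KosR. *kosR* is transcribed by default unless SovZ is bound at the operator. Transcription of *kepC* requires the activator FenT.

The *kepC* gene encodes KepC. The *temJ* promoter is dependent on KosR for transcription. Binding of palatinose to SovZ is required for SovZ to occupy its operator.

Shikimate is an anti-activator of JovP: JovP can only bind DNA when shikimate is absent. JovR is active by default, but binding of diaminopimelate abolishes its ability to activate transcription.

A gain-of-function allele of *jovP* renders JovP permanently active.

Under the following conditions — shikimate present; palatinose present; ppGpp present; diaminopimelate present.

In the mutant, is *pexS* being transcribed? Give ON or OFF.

Palatinose is present, so SovZ is active.
With repressor SovZ bound, *kosR* is not transcribed.
So KosR is not produced.
Required activator KosR is absent, so *temJ* is not transcribed.
So TemJ is not produced.
ppGpp is present, so OrvR is active.
Diaminopimelate is present, so JovR is inactive.
JovP is constitutively active in this strain.
Required activator JovR is absent, so *fenT* is not transcribed.
So FenT is not produced.
Required activator FenT is absent, so *kepC* is not transcribed.
So KepC is not produced.
With repressor OrvR bound, *pexS* is not transcribed.

OFF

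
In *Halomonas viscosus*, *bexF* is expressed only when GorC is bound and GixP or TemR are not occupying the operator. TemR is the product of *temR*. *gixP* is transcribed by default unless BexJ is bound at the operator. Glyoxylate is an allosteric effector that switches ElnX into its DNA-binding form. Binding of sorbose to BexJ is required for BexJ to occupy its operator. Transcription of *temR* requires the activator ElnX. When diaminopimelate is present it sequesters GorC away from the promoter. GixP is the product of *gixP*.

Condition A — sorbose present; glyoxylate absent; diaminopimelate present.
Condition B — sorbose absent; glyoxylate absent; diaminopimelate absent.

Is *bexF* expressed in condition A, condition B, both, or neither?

Condition A:
Sorbose is present, so BexJ is active.
With repressor BexJ bound, *gixP* is not transcribed.
So GixP is not produced.
Glyoxylate is absent, so ElnX is inactive.
Required activator ElnX is absent, so *temR* is not transcribed.
So TemR is not produced.
Diaminopimelate is present, so GorC is inactive.
Required activator GorC is absent, so *bexF* is not transcribed.
→ *bexF* is OFF in A.
Condition B:
Sorbose is absent, so BexJ is inactive.
With no repressor bound, *gixP* is transcribed.
So GixP is produced and active.
Glyoxylate is absent, so ElnX is inactive.
Required activator ElnX is absent, so *temR* is not transcribed.
So TemR is not produced.
Diaminopimelate is absent, so GorC is active.
With repressor GixP bound, *bexF* is not transcribed.
→ *bexF* is OFF in B.

neither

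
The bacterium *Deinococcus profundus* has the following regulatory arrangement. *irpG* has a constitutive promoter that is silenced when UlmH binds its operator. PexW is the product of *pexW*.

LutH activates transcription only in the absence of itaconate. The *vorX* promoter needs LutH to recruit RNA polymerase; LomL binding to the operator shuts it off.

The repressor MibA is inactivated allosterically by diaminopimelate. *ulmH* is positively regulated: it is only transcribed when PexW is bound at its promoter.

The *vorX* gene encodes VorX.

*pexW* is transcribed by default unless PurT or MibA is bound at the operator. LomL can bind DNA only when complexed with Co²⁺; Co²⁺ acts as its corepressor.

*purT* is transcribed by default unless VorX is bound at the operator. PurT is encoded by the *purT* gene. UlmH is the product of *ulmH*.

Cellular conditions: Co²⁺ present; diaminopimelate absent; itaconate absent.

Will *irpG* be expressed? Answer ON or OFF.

ON

Itaconate is absent, so LutH is active.
Co²⁺ is present, so LomL is active.
With repressor LomL bound, *vorX* is not transcribed.
So VorX is not produced.
With no repressor bound, *purT* is transcribed.
So PurT is produced and active.
Diaminopimelate is absent, so MibA is active.
With repressor PurT bound, *pexW* is not transcribed.
So PexW is not produced.
Required activator PexW is absent, so *ulmH* is not transcribed.
So UlmH is not produced.
With no repressor bound, *irpG* is transcribed.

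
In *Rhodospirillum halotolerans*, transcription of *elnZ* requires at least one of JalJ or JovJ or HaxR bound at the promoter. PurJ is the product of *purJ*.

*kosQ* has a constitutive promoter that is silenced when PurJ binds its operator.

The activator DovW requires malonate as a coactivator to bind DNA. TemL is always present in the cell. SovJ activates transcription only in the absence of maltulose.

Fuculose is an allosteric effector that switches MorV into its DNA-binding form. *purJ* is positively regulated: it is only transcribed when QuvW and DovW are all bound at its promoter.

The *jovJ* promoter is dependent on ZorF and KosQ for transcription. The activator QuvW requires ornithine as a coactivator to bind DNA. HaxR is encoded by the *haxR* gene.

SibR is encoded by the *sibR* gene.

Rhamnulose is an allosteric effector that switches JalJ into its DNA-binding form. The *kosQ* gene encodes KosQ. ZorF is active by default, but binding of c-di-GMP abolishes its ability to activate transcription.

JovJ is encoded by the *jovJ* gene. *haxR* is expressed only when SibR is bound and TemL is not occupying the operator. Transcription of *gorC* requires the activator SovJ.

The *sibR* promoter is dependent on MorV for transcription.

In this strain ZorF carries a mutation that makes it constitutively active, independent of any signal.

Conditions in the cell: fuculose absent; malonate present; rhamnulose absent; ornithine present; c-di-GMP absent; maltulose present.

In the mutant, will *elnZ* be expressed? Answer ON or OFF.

Rhamnulose is absent, so JalJ is inactive.
ZorF is constitutively active in this strain.
Ornithine is present, so QuvW is active.
Malonate is present, so DovW is active.
No repressor is bound and QuvW and DovW are active, so *purJ* is transcribed.
So PurJ is produced and active.
With repressor PurJ bound, *kosQ* is not transcribed.
So KosQ is not produced.
Required activator KosQ is absent, so *jovJ* is not transcribed.
So JovJ is not produced.
TemL is produced constitutively and is active.
Fuculose is absent, so MorV is inactive.
Required activator MorV is absent, so *sibR* is not transcribed.
So SibR is not produced.
With repressor TemL bound, *haxR* is not transcribed.
So HaxR is not produced.
No activator is available at the *elnZ* promoter, so *elnZ* is not transcribed.

OFF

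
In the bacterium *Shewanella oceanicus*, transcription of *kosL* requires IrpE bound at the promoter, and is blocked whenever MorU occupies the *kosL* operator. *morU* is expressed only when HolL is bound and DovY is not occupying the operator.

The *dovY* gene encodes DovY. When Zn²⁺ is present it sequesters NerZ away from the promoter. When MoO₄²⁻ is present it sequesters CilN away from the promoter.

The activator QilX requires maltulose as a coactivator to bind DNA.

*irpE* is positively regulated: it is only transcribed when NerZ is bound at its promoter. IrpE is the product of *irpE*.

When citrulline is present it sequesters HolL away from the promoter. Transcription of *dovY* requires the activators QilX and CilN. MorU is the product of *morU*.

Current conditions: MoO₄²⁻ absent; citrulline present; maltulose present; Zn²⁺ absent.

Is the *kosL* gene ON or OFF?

Zn²⁺ is absent, so NerZ is active.
No repressor is bound and NerZ is active, so *irpE* is transcribed.
So IrpE is produced and active.
Citrulline is present, so HolL is inactive.
Maltulose is present, so QilX is active.
MoO₄²⁻ is absent, so CilN is active.
No repressor is bound and QilX and CilN are active, so *dovY* is transcribed.
So DovY is produced and active.
With repressor DovY bound, *morU* is not transcribed.
So MorU is not produced.
No repressor is bound and IrpE is active, so *kosL* is transcribed.

ON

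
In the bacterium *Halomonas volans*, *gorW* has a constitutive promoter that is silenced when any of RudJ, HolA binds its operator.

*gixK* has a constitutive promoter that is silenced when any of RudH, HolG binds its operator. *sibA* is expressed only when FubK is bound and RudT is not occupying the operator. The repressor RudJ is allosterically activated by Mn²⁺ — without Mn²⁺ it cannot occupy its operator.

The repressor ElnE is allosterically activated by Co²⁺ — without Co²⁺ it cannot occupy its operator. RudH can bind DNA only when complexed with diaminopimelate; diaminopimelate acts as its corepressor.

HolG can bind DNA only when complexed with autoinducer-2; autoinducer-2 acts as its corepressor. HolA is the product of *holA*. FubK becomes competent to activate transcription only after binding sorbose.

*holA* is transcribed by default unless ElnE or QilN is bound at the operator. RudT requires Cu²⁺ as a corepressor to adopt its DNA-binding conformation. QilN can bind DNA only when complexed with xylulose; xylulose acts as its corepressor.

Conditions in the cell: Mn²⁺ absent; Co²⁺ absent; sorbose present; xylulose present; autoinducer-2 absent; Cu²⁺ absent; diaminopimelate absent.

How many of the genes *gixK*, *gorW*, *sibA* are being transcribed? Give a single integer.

Diaminopimelate is absent, so RudH is inactive.
Autoinducer-2 is absent, so HolG is inactive.
With no repressor bound, *gixK* is transcribed.
→ *gixK* is ON.
Mn²⁺ is absent, so RudJ is inactive.
Co²⁺ is absent, so ElnE is inactive.
Xylulose is present, so QilN is active.
With repressor QilN bound, *holA* is not transcribed.
So HolA is not produced.
With no repressor bound, *gorW* is transcribed.
→ *gorW* is ON.
Cu²⁺ is absent, so RudT is inactive.
Sorbose is present, so FubK is active.
No repressor is bound and FubK is active, so *sibA* is transcribed.
→ *sibA* is ON.
3 of the 3 genes are transcribed.

3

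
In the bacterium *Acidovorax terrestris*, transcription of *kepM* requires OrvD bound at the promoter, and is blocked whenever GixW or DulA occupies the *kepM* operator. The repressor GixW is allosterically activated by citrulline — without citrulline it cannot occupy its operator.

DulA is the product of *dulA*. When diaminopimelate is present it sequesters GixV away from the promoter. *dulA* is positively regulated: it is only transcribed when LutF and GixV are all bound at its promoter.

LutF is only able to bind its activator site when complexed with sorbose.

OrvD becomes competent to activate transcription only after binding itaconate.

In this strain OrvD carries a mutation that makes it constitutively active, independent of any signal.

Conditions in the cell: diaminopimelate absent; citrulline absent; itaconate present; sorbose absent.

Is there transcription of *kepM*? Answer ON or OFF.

Citrulline is absent, so GixW is inactive.
Sorbose is absent, so LutF is inactive.
Diaminopimelate is absent, so GixV is active.
Required activator LutF is absent, so *dulA* is not transcribed.
So DulA is not produced.
OrvD is constitutively active in this strain.
No repressor is bound and OrvD is active, so *kepM* is transcribed.

ON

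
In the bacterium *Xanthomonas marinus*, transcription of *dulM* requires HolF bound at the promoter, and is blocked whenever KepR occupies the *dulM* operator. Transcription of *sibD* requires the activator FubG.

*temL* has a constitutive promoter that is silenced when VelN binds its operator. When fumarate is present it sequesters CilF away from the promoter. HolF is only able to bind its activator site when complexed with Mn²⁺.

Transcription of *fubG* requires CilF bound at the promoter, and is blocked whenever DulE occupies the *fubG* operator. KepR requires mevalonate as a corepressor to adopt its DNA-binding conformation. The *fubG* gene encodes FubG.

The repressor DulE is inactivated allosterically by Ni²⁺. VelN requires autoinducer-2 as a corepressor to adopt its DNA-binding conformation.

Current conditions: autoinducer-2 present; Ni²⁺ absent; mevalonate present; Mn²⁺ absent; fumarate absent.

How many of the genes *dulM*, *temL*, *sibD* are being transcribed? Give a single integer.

0

Mevalonate is present, so KepR is active.
Mn²⁺ is absent, so HolF is inactive.
With repressor KepR bound, *dulM* is not transcribed.
→ *dulM* is OFF.
Autoinducer-2 is present, so VelN is active.
With repressor VelN bound, *temL* is not transcribed.
→ *temL* is OFF.
Fumarate is absent, so CilF is active.
Ni²⁺ is absent, so DulE is active.
With repressor DulE bound, *fubG* is not transcribed.
So FubG is not produced.
Required activator FubG is absent, so *sibD* is not transcribed.
→ *sibD* is OFF.
0 of the 3 genes are transcribed.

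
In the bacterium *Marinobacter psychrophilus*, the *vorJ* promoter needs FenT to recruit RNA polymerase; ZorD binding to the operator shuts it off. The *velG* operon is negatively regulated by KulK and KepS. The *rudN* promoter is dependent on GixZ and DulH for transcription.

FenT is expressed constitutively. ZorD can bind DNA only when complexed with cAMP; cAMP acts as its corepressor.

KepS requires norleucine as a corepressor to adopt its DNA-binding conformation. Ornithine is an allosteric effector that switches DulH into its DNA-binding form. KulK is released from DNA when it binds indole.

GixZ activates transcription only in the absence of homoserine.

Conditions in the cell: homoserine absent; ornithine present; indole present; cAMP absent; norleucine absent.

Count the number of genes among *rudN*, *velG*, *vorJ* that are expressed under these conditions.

3

Homoserine is absent, so GixZ is active.
Ornithine is present, so DulH is active.
No repressor is bound and GixZ and DulH are active, so *rudN* is transcribed.
→ *rudN* is ON.
Indole is present, so KulK is inactive.
Norleucine is absent, so KepS is inactive.
With no repressor bound, *velG* is transcribed.
→ *velG* is ON.
cAMP is absent, so ZorD is inactive.
FenT is produced constitutively and is active.
No repressor is bound and FenT is active, so *vorJ* is transcribed.
→ *vorJ* is ON.
3 of the 3 genes are transcribed.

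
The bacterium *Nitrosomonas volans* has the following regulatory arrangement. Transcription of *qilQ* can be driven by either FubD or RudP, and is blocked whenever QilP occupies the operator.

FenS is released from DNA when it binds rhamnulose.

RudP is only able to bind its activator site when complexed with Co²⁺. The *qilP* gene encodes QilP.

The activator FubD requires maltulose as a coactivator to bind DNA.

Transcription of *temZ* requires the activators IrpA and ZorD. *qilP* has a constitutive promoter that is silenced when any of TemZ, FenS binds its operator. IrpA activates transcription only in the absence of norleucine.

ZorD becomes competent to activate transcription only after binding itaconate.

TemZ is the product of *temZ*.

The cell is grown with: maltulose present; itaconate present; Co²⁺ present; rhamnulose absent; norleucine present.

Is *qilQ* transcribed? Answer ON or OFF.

Norleucine is present, so IrpA is inactive.
Itaconate is present, so ZorD is active.
Required activator IrpA is absent, so *temZ* is not transcribed.
So TemZ is not produced.
Rhamnulose is absent, so FenS is active.
With repressor FenS bound, *qilP* is not transcribed.
So QilP is not produced.
Maltulose is present, so FubD is active.
Co²⁺ is present, so RudP is active.
Activator FubD is present, so *qilQ* is transcribed.

ON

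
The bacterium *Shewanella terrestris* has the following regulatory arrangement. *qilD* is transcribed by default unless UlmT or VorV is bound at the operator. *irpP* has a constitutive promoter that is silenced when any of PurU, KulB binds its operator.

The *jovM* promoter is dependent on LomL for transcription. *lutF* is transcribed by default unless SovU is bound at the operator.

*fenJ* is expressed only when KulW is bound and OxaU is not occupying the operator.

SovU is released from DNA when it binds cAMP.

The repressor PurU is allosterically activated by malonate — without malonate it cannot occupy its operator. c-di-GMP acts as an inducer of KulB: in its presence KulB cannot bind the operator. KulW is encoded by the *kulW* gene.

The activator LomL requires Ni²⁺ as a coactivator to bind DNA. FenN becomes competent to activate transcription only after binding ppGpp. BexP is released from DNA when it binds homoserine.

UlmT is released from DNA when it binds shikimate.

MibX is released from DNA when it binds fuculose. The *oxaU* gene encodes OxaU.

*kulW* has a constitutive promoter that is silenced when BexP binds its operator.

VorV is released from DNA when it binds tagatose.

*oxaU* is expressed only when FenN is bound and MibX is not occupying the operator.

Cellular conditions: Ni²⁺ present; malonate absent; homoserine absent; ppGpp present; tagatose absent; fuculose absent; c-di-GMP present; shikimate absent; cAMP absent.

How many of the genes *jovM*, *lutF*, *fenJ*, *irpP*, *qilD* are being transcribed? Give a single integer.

Ni²⁺ is present, so LomL is active.
No repressor is bound and LomL is active, so *jovM* is transcribed.
→ *jovM* is ON.
cAMP is absent, so SovU is active.
With repressor SovU bound, *lutF* is not transcribed.
→ *lutF* is OFF.
Homoserine is absent, so BexP is active.
With repressor BexP bound, *kulW* is not transcribed.
So KulW is not produced.
ppGpp is present, so FenN is active.
Fuculose is absent, so MibX is active.
With repressor MibX bound, *oxaU* is not transcribed.
So OxaU is not produced.
Required activator KulW is absent, so *fenJ* is not transcribed.
→ *fenJ* is OFF.
Malonate is absent, so PurU is inactive.
c-di-GMP is present, so KulB is inactive.
With no repressor bound, *irpP* is transcribed.
→ *irpP* is ON.
Shikimate is absent, so UlmT is active.
Tagatose is absent, so VorV is active.
With repressor UlmT bound, *qilD* is not transcribed.
→ *qilD* is OFF.
2 of the 5 genes are transcribed.

2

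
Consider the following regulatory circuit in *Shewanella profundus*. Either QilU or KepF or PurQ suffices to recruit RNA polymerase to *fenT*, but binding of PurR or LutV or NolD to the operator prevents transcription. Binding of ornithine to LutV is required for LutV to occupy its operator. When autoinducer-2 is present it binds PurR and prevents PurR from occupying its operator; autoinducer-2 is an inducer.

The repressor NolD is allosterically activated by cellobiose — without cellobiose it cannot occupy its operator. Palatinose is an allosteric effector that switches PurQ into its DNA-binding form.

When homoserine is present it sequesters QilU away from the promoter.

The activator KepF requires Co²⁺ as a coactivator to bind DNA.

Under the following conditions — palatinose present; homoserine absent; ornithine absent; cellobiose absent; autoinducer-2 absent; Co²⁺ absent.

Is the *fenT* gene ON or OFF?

Autoinducer-2 is absent, so PurR is active.
Ornithine is absent, so LutV is inactive.
Homoserine is absent, so QilU is active.
Co²⁺ is absent, so KepF is inactive.
Palatinose is present, so PurQ is active.
Cellobiose is absent, so NolD is inactive.
With repressor PurR bound, *fenT* is not transcribed.

OFF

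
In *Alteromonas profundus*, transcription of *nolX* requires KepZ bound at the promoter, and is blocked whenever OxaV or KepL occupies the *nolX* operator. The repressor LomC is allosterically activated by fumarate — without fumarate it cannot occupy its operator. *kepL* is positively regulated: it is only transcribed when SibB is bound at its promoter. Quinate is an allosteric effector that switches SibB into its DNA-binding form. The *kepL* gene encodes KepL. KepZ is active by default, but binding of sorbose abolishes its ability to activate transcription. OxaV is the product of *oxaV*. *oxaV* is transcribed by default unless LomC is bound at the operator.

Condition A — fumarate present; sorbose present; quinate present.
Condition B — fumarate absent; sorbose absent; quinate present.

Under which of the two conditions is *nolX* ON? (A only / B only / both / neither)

Condition A:
Fumarate is present, so LomC is active.
With repressor LomC bound, *oxaV* is not transcribed.
So OxaV is not produced.
Sorbose is present, so KepZ is inactive.
Quinate is present, so SibB is active.
No repressor is bound and SibB is active, so *kepL* is transcribed.
So KepL is produced and active.
With repressor KepL bound, *nolX* is not transcribed.
→ *nolX* is OFF in A.
Condition B:
Fumarate is absent, so LomC is inactive.
With no repressor bound, *oxaV* is transcribed.
So OxaV is produced and active.
Sorbose is absent, so KepZ is active.
Quinate is present, so SibB is active.
No repressor is bound and SibB is active, so *kepL* is transcribed.
So KepL is produced and active.
With repressor OxaV bound, *nolX* is not transcribed.
→ *nolX* is OFF in B.

neither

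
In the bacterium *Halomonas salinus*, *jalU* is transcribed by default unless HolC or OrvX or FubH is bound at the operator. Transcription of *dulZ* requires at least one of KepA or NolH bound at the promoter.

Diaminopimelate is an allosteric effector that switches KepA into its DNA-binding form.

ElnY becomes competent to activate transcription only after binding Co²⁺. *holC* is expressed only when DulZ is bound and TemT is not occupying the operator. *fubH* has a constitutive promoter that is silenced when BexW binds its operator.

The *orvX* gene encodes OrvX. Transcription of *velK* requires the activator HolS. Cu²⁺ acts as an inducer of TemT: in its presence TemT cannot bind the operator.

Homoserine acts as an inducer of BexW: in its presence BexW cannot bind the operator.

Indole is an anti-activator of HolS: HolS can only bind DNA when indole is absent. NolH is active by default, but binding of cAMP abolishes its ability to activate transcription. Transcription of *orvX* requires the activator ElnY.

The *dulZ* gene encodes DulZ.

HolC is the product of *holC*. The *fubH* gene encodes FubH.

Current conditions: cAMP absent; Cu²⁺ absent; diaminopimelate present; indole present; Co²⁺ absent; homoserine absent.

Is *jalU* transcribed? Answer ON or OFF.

ON

Diaminopimelate is present, so KepA is active.
cAMP is absent, so NolH is active.
Activator KepA is present, so *dulZ* is transcribed.
So DulZ is produced and active.
Cu²⁺ is absent, so TemT is active.
With repressor TemT bound, *holC* is not transcribed.
So HolC is not produced.
Co²⁺ is absent, so ElnY is inactive.
Required activator ElnY is absent, so *orvX* is not transcribed.
So OrvX is not produced.
Homoserine is absent, so BexW is active.
With repressor BexW bound, *fubH* is not transcribed.
So FubH is not produced.
With no repressor bound, *jalU* is transcribed.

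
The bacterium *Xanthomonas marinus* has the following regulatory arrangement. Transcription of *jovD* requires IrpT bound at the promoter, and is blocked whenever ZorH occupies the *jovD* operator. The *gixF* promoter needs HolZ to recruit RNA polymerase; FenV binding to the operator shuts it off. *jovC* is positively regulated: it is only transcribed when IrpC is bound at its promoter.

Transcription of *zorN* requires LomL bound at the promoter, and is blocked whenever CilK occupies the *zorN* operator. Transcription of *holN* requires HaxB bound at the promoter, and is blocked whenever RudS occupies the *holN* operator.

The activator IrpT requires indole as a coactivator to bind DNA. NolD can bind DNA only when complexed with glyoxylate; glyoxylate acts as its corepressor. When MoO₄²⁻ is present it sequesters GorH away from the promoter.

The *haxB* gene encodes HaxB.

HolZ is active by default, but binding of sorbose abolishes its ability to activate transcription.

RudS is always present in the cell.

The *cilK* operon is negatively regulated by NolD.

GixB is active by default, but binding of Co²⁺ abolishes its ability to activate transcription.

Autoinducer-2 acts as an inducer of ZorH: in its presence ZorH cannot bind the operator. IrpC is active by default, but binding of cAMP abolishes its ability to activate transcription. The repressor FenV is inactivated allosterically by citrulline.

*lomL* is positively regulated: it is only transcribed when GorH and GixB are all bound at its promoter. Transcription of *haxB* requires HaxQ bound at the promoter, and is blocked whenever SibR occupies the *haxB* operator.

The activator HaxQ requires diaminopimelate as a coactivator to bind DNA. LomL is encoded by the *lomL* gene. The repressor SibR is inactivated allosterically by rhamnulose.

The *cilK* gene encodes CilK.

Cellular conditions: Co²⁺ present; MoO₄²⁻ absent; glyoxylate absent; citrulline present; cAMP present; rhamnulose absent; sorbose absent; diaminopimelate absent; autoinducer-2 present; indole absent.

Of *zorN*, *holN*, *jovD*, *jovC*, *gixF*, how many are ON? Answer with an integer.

1

MoO₄²⁻ is absent, so GorH is active.
Co²⁺ is present, so GixB is inactive.
Required activator GixB is absent, so *lomL* is not transcribed.
So LomL is not produced.
Glyoxylate is absent, so NolD is inactive.
With no repressor bound, *cilK* is transcribed.
So CilK is produced and active.
With repressor CilK bound, *zorN* is not transcribed.
→ *zorN* is OFF.
RudS is produced constitutively and is active.
Rhamnulose is absent, so SibR is active.
Diaminopimelate is absent, so HaxQ is inactive.
With repressor SibR bound, *haxB* is not transcribed.
So HaxB is not produced.
With repressor RudS bound, *holN* is not transcribed.
→ *holN* is OFF.
Indole is absent, so IrpT is inactive.
Autoinducer-2 is present, so ZorH is inactive.
Required activator IrpT is absent, so *jovD* is not transcribed.
→ *jovD* is OFF.
cAMP is present, so IrpC is inactive.
Required activator IrpC is absent, so *jovC* is not transcribed.
→ *jovC* is OFF.
Citrulline is present, so FenV is inactive.
Sorbose is absent, so HolZ is active.
No repressor is bound and HolZ is active, so *gixF* is transcribed.
→ *gixF* is ON.
1 of the 5 genes is transcribed.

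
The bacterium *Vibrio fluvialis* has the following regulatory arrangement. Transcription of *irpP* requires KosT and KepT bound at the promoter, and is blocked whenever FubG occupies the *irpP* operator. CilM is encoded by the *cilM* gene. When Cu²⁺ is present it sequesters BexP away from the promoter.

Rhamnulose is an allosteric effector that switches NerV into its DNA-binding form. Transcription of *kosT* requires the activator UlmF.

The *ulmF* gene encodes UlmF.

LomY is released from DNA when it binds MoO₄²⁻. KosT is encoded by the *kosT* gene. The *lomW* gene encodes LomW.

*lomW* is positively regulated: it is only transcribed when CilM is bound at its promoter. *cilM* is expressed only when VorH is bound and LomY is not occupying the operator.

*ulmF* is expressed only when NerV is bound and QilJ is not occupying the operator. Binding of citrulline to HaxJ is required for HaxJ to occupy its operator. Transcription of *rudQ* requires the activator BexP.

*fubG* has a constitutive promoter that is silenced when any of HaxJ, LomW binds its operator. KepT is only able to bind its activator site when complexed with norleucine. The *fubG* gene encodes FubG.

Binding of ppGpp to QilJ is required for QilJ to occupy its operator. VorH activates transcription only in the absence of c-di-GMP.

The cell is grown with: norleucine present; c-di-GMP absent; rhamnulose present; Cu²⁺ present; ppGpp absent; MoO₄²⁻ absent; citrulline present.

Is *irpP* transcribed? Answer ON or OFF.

ON

Citrulline is present, so HaxJ is active.
c-di-GMP is absent, so VorH is active.
MoO₄²⁻ is absent, so LomY is active.
With repressor LomY bound, *cilM* is not transcribed.
So CilM is not produced.
Required activator CilM is absent, so *lomW* is not transcribed.
So LomW is not produced.
With repressor HaxJ bound, *fubG* is not transcribed.
So FubG is not produced.
ppGpp is absent, so QilJ is inactive.
Rhamnulose is present, so NerV is active.
No repressor is bound and NerV is active, so *ulmF* is transcribed.
So UlmF is produced and active.
No repressor is bound and UlmF is active, so *kosT* is transcribed.
So KosT is produced and active.
Norleucine is present, so KepT is active.
No repressor is bound and KosT and KepT are active, so *irpP* is transcribed.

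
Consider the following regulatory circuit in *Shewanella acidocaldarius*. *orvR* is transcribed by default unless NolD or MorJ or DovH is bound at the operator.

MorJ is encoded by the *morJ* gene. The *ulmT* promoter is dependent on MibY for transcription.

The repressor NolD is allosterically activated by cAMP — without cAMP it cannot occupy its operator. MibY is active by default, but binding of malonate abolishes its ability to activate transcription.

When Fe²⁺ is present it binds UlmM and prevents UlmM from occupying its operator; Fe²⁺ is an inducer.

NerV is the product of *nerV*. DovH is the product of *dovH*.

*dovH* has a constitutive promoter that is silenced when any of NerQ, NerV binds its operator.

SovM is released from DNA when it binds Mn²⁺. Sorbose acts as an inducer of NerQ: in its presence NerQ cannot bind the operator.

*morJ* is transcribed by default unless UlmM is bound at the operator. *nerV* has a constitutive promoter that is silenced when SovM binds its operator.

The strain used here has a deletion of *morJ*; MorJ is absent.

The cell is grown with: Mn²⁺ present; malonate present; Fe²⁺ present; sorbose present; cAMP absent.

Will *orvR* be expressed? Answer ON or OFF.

ON

cAMP is absent, so NolD is inactive.
MorJ is non-functional in this strain, so it has no effect.
Sorbose is present, so NerQ is inactive.
Mn²⁺ is present, so SovM is inactive.
With no repressor bound, *nerV* is transcribed.
So NerV is produced and active.
With repressor NerV bound, *dovH* is not transcribed.
So DovH is not produced.
With no repressor bound, *orvR* is transcribed.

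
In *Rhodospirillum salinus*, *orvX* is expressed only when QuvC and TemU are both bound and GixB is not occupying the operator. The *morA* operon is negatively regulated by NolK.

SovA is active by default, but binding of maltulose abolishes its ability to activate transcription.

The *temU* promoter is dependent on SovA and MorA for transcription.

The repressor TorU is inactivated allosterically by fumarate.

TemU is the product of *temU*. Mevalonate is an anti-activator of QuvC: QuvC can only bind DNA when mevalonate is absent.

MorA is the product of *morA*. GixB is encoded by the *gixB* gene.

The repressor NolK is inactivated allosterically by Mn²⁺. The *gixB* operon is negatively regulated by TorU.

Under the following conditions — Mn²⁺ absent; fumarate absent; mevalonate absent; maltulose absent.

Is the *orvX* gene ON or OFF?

OFF

Mevalonate is absent, so QuvC is active.
Fumarate is absent, so TorU is active.
With repressor TorU bound, *gixB* is not transcribed.
So GixB is not produced.
Maltulose is absent, so SovA is active.
Mn²⁺ is absent, so NolK is active.
With repressor NolK bound, *morA* is not transcribed.
So MorA is not produced.
Required activator MorA is absent, so *temU* is not transcribed.
So TemU is not produced.
Required activator TemU is absent, so *orvX* is not transcribed.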